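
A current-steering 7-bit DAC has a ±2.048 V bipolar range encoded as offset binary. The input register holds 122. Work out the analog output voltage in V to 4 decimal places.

LSB = 4.096 V / 2^7 = 32.000 mV.
V_out = (−2.048) + 122 × 0.032 V = 1.856 V.

1.8560 V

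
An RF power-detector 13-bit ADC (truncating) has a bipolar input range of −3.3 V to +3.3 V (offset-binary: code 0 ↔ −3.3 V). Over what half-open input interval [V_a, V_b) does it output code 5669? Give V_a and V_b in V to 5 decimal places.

[1.26731 V, 1.26812 V)

LSB = 6.6/2^13 = 0.806 mV.
V_a = V_low + 5669·LSB = 1.26731 V; V_b = V_low + 5670·LSB = 1.26812 V.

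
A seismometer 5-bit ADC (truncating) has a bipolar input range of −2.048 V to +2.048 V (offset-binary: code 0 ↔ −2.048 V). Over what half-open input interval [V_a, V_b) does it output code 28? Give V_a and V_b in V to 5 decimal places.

LSB = 4.096/2^5 = 128.000 mV.
V_a = V_low + 28·LSB = 1.536 V; V_b = V_low + 29·LSB = 1.664 V.

[1.53600 V, 1.66400 V)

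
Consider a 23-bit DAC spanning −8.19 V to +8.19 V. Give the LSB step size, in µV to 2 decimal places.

Full-scale span = 16.38 V.
LSB = 16.38 / 2^23 = 16.38 / 8388608 = 1.95265e-06 V = 1.95 µV.

1.95 µV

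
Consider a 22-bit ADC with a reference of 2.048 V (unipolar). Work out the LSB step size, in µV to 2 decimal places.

0.49 µV

Full-scale span = 2.048 V.
LSB = 2.048 / 2^22 = 2.048 / 4194304 = 4.88281e-07 V = 0.49 µV.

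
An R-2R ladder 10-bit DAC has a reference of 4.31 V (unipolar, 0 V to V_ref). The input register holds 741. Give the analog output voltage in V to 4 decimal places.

3.1189 V

LSB = 4.31 V / 2^10 = 4.209 mV.
V_out = 0 + 741 × 0.00420898 V = 3.11886 V.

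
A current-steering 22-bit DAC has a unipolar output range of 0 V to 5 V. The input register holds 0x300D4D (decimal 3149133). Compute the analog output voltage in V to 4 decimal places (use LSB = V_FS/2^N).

LSB = 5 V / 2^22 = 1.19 µV.
Code 0x300D4D = 3149133 decimal.
V_out = 0 + 3149133 × 1.19209e-06 V = 3.75406 V.

3.7541 V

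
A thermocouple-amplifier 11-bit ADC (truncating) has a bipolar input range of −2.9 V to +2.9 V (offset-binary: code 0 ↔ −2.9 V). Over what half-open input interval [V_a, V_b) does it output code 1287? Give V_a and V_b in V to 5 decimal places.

LSB = 5.8/2^11 = 2.832 mV.
V_a = V_low + 1287·LSB = 0.744824 V; V_b = V_low + 1288·LSB = 0.747656 V.

[0.74482 V, 0.74766 V)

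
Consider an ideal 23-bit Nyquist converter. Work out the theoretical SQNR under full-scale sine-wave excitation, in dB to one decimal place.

140.2 dB

SNR ≈ 6.02·N + 1.76 dB = 6.02·23 + 1.76 = 140.22 dB.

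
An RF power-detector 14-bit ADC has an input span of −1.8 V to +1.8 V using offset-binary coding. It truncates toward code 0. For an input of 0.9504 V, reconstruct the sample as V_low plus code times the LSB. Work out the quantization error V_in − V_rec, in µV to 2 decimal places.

82.62 µV

Step size: 3.6 V ÷ 2^14 = 219.73 µV.
(0.9504 − (−1.8))/0.000219727 = 12517.3760; ⌊·⌋ gives code 12517.
Reconstructed: 0.95031738 V.
Difference: 8.26172e-05 V → 82.62 µV.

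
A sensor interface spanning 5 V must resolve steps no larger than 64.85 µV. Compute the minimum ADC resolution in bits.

Number of steps required ≥ 5 V / 64.85 µV = 77101.00.
Need 2^N ≥ 77101.00; 2^16 = 65536, 2^17 = 131072.
Minimum N = 17.

17 bits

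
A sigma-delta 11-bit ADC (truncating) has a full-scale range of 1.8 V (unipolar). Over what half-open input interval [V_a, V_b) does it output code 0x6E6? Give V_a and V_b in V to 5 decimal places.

[1.55215 V, 1.55303 V)

LSB = 1.8/2^11 = 0.879 mV.
Code 0x6E6 = 1766 decimal.
V_a = V_low + 1766·LSB = 1.55215 V; V_b = V_low + 1767·LSB = 1.55303 V.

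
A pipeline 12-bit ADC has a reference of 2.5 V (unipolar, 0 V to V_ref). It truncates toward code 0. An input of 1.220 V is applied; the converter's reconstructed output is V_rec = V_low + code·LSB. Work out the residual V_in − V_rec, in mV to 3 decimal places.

0.518 mV

Step size: 2.5 V ÷ 2^12 = 0.610 mV.
(1.220 − 0)/0.000610352 = 1998.8480; ⌊·⌋ gives code 1998.
Reconstructed: 1.2194824 V.
Error = 1.220 − 1.2194824 = 0.000517578 V = 0.518 mV.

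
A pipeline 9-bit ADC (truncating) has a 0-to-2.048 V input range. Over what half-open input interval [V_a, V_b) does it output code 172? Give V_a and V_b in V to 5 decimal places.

LSB = 2.048/2^9 = 4.000 mV.
V_a = V_low + 172·LSB = 0.688 V; V_b = V_low + 173·LSB = 0.692 V.

[0.68800 V, 0.69200 V)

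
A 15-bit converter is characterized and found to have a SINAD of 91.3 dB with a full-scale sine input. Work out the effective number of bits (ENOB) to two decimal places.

ENOB = (SINAD − 1.76) / 6.02 = (91.3 − 1.76)/6.02 = 14.874.

14.87 bits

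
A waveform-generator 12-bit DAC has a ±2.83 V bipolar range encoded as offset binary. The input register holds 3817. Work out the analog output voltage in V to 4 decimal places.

2.4445 V

LSB = 5.66 V / 2^12 = 1.382 mV.
V_out = (−2.83) + 3817 × 0.00138184 V = 2.44447 V.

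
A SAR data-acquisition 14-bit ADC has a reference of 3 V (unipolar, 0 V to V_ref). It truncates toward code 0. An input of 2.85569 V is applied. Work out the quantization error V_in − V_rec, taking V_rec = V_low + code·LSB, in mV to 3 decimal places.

0.160 mV

Step size: 3 V ÷ 2^14 = 183.11 µV.
(2.85569 − 0)/0.000183105 = 15595.8750; ⌊·⌋ gives code 15595.
Reconstructed: 2.8555298 V.
Error = 2.85569 − 2.8555298 = 0.000160215 V = 0.160 mV.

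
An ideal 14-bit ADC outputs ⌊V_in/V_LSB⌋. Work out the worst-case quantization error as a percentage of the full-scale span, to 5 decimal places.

Truncating → worst-case error = 1 LSB = V_FS/2^14, so 100/16384 = 0.00610352 % of full scale.

0.00610 %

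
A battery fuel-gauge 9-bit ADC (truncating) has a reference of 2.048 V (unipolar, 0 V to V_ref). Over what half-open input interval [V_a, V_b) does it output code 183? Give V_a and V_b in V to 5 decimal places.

LSB = 2.048/2^9 = 4.000 mV.
V_a = V_low + 183·LSB = 0.732 V; V_b = V_low + 184·LSB = 0.736 V.

[0.73200 V, 0.73600 V)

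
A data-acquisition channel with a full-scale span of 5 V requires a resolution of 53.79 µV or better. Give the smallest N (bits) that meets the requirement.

17 bits

Number of steps required ≥ 5 V / 53.79 µV = 92954.08.
Need 2^N ≥ 92954.08; 2^16 = 65536, 2^17 = 131072.
Minimum N = 17.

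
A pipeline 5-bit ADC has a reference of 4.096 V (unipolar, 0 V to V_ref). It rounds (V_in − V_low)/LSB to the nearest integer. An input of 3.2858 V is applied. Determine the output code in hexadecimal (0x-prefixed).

Full-scale span = 4.096 V; LSB = 4.096/2^5 = 128.000 mV.
(3.2858 − 0) / 0.128 = 25.670 LSBs.
So the output code is 26.
In hexadecimal (0x-prefixed): 0x1A.

code 0x1A (decimal 26)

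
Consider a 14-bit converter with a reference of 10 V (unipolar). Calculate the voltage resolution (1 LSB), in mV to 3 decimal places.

Full-scale span = 10 V.
LSB = 10 / 2^14 = 10 / 16384 = 0.000610352 V = 0.610 mV.

0.610 mV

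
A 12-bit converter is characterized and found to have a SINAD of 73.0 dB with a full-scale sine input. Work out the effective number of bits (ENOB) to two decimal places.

ENOB = (SINAD − 1.76) / 6.02 = (73.0 − 1.76)/6.02 = 11.834.

11.83 bits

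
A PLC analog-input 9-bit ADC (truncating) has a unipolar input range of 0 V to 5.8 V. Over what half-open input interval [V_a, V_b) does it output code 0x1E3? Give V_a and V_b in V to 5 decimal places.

LSB = 5.8/2^9 = 11.328 mV.
Code 0x1E3 = 483 decimal.
V_a = V_low + 483·LSB = 5.47148 V; V_b = V_low + 484·LSB = 5.48281 V.

[5.47148 V, 5.48281 V)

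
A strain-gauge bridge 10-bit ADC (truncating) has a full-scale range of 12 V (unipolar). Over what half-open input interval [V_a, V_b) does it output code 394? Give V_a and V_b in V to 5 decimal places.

LSB = 12/2^10 = 11.719 mV.
V_a = V_low + 394·LSB = 4.61719 V; V_b = V_low + 395·LSB = 4.62891 V.

[4.61719 V, 4.62891 V)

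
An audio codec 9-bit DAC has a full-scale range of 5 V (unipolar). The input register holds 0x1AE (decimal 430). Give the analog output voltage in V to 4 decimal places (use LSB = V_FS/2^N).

4.1992 V

LSB = 5 V / 2^9 = 9.766 mV.
Code 0x1AE = 430 decimal.
V_out = 0 + 430 × 0.00976562 V = 4.19922 V.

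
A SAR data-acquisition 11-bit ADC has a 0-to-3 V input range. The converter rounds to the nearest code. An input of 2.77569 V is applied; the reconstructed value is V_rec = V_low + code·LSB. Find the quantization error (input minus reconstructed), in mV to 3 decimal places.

LSB = 3/2^11 = 1.465 mV.
Scaled input = 1894.8710 LSBs, so code = 1895.
Code 1895 maps back to 0 + 1895×0.00146484 V = 2.7758789 V.
Difference: -0.000188906 V → -0.189 mV.

-0.189 mV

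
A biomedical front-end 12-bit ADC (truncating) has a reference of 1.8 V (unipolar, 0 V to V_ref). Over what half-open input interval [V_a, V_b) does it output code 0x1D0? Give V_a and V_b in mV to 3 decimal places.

LSB = 1.8/2^12 = 439.45 µV.
Code 0x1D0 = 464 decimal.
V_a = V_low + 464·LSB = 0.203906 V; V_b = V_low + 465·LSB = 0.204346 V.

[203.906 mV, 204.346 mV)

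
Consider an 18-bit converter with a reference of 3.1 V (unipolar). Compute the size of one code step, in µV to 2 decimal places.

11.83 µV

Full-scale span = 3.1 V.
LSB = 3.1 / 2^18 = 3.1 / 262144 = 1.18256e-05 V = 11.83 µV.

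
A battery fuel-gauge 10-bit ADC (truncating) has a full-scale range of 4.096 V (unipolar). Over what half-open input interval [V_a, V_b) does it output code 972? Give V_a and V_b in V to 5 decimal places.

LSB = 4.096/2^10 = 4.000 mV.
V_a = V_low + 972·LSB = 3.888 V; V_b = V_low + 973·LSB = 3.892 V.

[3.88800 V, 3.89200 V)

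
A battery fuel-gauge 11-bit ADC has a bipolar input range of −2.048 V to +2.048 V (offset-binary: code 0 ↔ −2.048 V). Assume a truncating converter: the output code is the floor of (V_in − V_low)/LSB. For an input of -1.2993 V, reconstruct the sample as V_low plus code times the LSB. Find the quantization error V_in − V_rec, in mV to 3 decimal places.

Step size: 4.096 V ÷ 2^11 = 2.000 mV.
(-1.2993 − (−2.048))/0.002 = 374.3500; ⌊·⌋ gives code 374.
Reconstructed: -1.3 V.
Difference: 0.0007 V → 0.700 mV.

0.700 mV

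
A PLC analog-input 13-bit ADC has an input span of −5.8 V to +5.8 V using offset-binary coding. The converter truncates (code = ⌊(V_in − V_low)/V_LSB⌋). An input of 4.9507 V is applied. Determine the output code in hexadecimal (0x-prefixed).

code 0x1DA8 (decimal 7592)

With 8192 levels over 11.6 V, one step is 1.416 mV.
(4.9507 − (−5.8)) / 0.00141602 = 7592.218 LSBs.
So the output code is 7592.
In hexadecimal (0x-prefixed): 0x1DA8.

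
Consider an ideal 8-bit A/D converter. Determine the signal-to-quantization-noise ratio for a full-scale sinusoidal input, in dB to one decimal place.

49.9 dB

SNR ≈ 6.02·N + 1.76 dB = 6.02·8 + 1.76 = 49.92 dB.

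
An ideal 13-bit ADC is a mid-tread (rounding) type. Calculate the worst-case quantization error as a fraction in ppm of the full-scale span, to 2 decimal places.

61.04 ppm

Rounding → worst-case error = ½ LSB = V_FS/2^14, so 1e+06/16384 = 61.0352 ppm of full scale.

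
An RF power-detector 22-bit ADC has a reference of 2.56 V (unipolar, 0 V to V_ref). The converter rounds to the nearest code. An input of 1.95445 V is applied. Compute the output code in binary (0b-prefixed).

LSB = 2.56 V / 4194304 = 0.61 µV.
(1.95445 − 0) / 6.10352e-07 = 3202170.880 LSBs.
Round → code 3202171.
In binary (0b-prefixed): 0b1100001101110001111011.

code 0b1100001101110001111011 (decimal 3202171)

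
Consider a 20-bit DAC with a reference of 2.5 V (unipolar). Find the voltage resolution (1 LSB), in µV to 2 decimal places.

2.38 µV

Full-scale span = 2.5 V.
LSB = 2.5 / 2^20 = 2.5 / 1048576 = 2.38419e-06 V = 2.38 µV.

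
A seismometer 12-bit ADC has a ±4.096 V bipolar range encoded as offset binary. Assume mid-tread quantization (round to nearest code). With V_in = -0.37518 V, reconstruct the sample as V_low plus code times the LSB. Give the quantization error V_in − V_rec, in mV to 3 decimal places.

0.820 mV

LSB = 8.192/2^12 = 2.000 mV.
Scaled input = 1860.4100 LSBs, so code = 1860.
Code 1860 maps back to (−4.096) + 1860×0.002 V = -0.376 V.
Difference: 0.00082 V → 0.820 mV.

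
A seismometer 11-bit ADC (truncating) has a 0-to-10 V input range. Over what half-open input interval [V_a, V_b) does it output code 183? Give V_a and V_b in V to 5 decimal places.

LSB = 10/2^11 = 4.883 mV.
V_a = V_low + 183·LSB = 0.893555 V; V_b = V_low + 184·LSB = 0.898438 V.

[0.89355 V, 0.89844 V)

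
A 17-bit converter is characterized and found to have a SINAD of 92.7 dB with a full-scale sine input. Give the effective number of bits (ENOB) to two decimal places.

15.11 bits

ENOB = (SINAD − 1.76) / 6.02 = (92.7 − 1.76)/6.02 = 15.106.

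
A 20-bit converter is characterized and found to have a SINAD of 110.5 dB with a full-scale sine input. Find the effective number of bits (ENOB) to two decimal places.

ENOB = (SINAD − 1.76) / 6.02 = (110.5 − 1.76)/6.02 = 18.063.

18.06 bits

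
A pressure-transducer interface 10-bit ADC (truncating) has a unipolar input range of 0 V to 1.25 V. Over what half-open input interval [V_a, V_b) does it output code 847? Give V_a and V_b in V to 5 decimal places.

[1.03394 V, 1.03516 V)

LSB = 1.25/2^10 = 1.221 mV.
V_a = V_low + 847·LSB = 1.03394 V; V_b = V_low + 848·LSB = 1.03516 V.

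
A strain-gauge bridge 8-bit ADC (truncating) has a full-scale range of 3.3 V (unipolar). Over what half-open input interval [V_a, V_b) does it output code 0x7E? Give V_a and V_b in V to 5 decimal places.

LSB = 3.3/2^8 = 12.891 mV.
Code 0x7E = 126 decimal.
V_a = V_low + 126·LSB = 1.62422 V; V_b = V_low + 127·LSB = 1.63711 V.

[1.62422 V, 1.63711 V)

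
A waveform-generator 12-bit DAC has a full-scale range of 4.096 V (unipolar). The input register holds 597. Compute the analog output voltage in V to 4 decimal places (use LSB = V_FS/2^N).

0.5970 V

LSB = 4.096 V / 2^12 = 1.000 mV.
V_out = 0 + 597 × 0.001 V = 0.597 V.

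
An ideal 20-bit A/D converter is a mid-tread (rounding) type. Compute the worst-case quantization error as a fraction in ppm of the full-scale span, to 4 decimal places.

Rounding → worst-case error = ½ LSB = V_FS/2^21, so 1e+06/2097152 = 0.476837 ppm of full scale.

0.4768 ppm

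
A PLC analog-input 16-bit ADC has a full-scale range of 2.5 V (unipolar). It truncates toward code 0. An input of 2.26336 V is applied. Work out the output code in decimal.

code 59332

With 65536 levels over 2.5 V, one step is 38.15 µV.
Input sits at 59332.624 steps above V_low.
Floor → code 59332.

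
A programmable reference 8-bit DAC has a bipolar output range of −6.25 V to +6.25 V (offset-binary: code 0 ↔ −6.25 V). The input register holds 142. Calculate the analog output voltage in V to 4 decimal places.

0.6836 V

LSB = 12.5 V / 2^8 = 48.828 mV.
V_out = (−6.25) + 142 × 0.0488281 V = 0.683594 V.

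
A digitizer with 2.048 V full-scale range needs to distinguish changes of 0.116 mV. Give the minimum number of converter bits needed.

15 bits

Number of steps required ≥ 2.048 V / 0.116 mV = 17655.17.
Need 2^N ≥ 17655.17; 2^14 = 16384, 2^15 = 32768.
Minimum N = 15.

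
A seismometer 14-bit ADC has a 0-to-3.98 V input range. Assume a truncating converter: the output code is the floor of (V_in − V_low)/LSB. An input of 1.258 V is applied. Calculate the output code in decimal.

code 5178

With 16384 levels over 3.98 V, one step is 242.92 µV.
(V_in − V_low)/LSB = (1.258 − 0) / 0.00024292 = 5178.661.
Floor → code 5178.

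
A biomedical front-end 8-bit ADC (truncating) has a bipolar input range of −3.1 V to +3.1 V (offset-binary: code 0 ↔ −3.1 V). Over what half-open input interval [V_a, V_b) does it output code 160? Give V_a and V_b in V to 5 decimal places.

LSB = 6.2/2^8 = 24.219 mV.
V_a = V_low + 160·LSB = 0.775 V; V_b = V_low + 161·LSB = 0.799219 V.

[0.77500 V, 0.79922 V)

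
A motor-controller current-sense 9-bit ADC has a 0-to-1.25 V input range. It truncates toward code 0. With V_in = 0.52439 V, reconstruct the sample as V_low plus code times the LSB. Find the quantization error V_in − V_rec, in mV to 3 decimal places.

One LSB is 1.25 V / 512 = 2.441 mV.
(V_in − V_low)/LSB = (0.52439 − 0)/0.00244141 = 214.7901 → code 214 (floor).
Code 214 maps back to 0 + 214×0.00244141 V = 0.52246094 V.
Error = 0.52439 − 0.52246094 = 0.00192906 V = 1.929 mV.

1.929 mV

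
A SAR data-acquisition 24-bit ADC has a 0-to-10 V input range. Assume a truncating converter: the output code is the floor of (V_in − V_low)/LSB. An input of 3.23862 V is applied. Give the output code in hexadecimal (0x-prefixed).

code 0x52E89E (decimal 5433502)

LSB = 10 V / 16777216 = 0.60 µV.
(V_in − V_low)/LSB = (3.23862 − 0) / 5.96046e-07 = 5433502.728.
So the output code is 5433502.
In hexadecimal (0x-prefixed): 0x52E89E.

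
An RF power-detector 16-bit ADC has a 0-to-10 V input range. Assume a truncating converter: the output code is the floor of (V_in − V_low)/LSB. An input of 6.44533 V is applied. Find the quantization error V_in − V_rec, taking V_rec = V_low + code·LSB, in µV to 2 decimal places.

One LSB is 10 V / 65536 = 152.59 µV.
Scaled input = 42240.1147 LSBs, so code = 42240.
Code 42240 maps back to 0 + 42240×0.000152588 V = 6.4453125 V.
Error = 6.44533 − 6.4453125 = 1.75e-05 V = 17.50 µV.

17.50 µV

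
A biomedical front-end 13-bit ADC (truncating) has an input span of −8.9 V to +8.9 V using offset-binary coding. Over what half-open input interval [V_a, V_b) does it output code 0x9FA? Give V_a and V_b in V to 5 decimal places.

LSB = 17.8/2^13 = 2.173 mV.
Code 0x9FA = 2554 decimal.
V_a = V_low + 2554·LSB = -3.35054 V; V_b = V_low + 2555·LSB = -3.34836 V.

[-3.35054 V, -3.34836 V)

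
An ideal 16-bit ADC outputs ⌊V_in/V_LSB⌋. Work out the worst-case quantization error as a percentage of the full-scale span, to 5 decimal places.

0.00153 %

Truncating → worst-case error = 1 LSB = V_FS/2^16, so 100/65536 = 0.00152588 % of full scale.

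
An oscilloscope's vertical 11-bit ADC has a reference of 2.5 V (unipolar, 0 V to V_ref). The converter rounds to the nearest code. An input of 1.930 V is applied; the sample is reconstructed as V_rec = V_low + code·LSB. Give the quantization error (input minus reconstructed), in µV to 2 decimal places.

LSB = 2.5/2^11 = 1.221 mV.
(V_in − V_low)/LSB = (1.930 − 0)/0.0012207 = 1581.0560 → code 1581 (round).
V_rec = 0 + 1581·0.0012207 = 1.9299316 V.
V_in − V_rec = 6.83594e-05 V = 68.36 µV.

68.36 µV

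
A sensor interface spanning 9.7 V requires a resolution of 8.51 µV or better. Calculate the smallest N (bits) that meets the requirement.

21 bits

Number of steps required ≥ 9.7 V / 8.51 µV = 1139835.49.
Need 2^N ≥ 1139835.49; 2^20 = 1048576, 2^21 = 2097152.
Minimum N = 21.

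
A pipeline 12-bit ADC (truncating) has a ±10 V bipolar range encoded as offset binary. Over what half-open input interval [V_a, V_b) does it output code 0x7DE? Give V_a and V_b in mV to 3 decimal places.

[-166.016 mV, -161.133 mV)

LSB = 20/2^12 = 4.883 mV.
Code 0x7DE = 2014 decimal.
V_a = V_low + 2014·LSB = -0.166016 V; V_b = V_low + 2015·LSB = -0.161133 V.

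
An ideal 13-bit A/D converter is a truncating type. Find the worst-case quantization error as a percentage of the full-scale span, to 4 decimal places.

Truncating → worst-case error = 1 LSB = V_FS/2^13, so 100/8192 = 0.012207 % of full scale.

0.0122 %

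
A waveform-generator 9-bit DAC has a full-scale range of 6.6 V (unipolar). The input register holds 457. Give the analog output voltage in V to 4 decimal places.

5.8910 V

LSB = 6.6 V / 2^9 = 12.891 mV.
V_out = 0 + 457 × 0.0128906 V = 5.89102 V.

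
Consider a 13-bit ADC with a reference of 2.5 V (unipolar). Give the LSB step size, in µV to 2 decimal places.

305.18 µV

Full-scale span = 2.5 V.
LSB = 2.5 / 2^13 = 2.5 / 8192 = 0.000305176 V = 305.18 µV.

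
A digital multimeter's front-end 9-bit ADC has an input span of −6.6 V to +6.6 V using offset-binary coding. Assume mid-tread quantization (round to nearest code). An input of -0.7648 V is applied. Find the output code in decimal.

LSB = 13.2 V / 512 = 25.781 mV.
(V_in − V_low)/LSB = (-0.7648 − (−6.6)) / 0.0257812 = 226.335.
Round → code 226.

code 226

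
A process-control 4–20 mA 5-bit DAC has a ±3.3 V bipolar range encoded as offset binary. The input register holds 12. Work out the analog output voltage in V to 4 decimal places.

LSB = 6.6 V / 2^5 = 206.250 mV.
V_out = (−3.3) + 12 × 0.20625 V = -0.825 V.

-0.8250 V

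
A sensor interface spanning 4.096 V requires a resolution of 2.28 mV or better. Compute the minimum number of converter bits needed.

11 bits

Number of steps required ≥ 4.096 V / 2.28 mV = 1796.49.
Need 2^N ≥ 1796.49; 2^10 = 1024, 2^11 = 2048.
Minimum N = 11.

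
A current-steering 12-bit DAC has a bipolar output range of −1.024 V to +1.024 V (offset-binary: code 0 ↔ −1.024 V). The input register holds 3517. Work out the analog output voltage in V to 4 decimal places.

LSB = 2.048 V / 2^12 = 0.500 mV.
V_out = (−1.024) + 3517 × 0.0005 V = 0.7345 V.

0.7345 V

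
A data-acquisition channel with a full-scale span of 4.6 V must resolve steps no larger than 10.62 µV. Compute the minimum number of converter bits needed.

Number of steps required ≥ 4.6 V / 10.62 µV = 433145.01.
Need 2^N ≥ 433145.01; 2^18 = 262144, 2^19 = 524288.
Minimum N = 19.

19 bits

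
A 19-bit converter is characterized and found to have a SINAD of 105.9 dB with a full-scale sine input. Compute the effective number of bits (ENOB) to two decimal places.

17.30 bits

ENOB = (SINAD − 1.76) / 6.02 = (105.9 − 1.76)/6.02 = 17.299.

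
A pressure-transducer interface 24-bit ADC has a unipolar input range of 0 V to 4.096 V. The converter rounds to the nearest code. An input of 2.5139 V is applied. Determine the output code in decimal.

Full-scale span = 4.096 V; LSB = 4.096/2^24 = 0.24 µV.
Input sits at 10296934.400 steps above V_low.
So the output code is 10296934.

code 10296934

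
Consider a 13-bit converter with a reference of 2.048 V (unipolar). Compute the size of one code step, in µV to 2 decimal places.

Full-scale span = 2.048 V.
LSB = 2.048 / 2^13 = 2.048 / 8192 = 0.00025 V = 250.00 µV.

250.00 µV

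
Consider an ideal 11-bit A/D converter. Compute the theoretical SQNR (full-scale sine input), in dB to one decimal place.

68.0 dB

SNR ≈ 6.02·N + 1.76 dB = 6.02·11 + 1.76 = 67.98 dB.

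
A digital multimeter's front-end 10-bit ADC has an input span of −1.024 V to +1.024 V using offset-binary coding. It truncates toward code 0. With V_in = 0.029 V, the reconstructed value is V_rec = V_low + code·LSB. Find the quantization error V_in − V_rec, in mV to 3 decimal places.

1.000 mV

LSB = 2.048/2^10 = 2.000 mV.
(0.029 − (−1.024))/0.002 = 526.5000; ⌊·⌋ gives code 526.
Code 526 maps back to (−1.024) + 526×0.002 V = 0.028 V.
Error = 0.029 − 0.028 = 0.001 V = 1.000 mV.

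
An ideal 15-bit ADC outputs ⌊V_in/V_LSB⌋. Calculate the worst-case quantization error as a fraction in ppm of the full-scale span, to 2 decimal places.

30.52 ppm

Truncating → worst-case error = 1 LSB = V_FS/2^15, so 1e+06/32768 = 30.5176 ppm of full scale.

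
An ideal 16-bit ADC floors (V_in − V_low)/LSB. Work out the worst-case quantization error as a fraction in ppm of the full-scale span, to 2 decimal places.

Truncating → worst-case error = 1 LSB = V_FS/2^16, so 1e+06/65536 = 15.2588 ppm of full scale.

15.26 ppm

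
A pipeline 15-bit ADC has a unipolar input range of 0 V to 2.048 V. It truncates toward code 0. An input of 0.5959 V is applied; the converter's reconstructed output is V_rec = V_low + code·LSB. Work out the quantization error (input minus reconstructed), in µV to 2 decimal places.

25.00 µV

One LSB is 2.048 V / 32768 = 62.50 µV.
Scaled input = 9534.4000 LSBs, so code = 9534.
Reconstructed: 0.595875 V.
Difference: 2.5e-05 V → 25.00 µV.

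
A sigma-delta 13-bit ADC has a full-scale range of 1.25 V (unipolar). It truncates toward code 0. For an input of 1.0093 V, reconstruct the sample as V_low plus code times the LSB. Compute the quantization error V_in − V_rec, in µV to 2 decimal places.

83.69 µV

Step size: 1.25 V ÷ 2^13 = 152.59 µV.
(1.0093 − 0)/0.000152588 = 6614.5485; ⌊·⌋ gives code 6614.
V_rec = 0 + 6614·0.000152588 = 1.0092163 V.
Error = 1.0093 − 1.0092163 = 8.36914e-05 V = 83.69 µV.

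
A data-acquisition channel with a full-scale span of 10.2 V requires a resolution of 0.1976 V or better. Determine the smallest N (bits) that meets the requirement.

Number of steps required ≥ 10.2 V / 0.1976 V = 51.62.
Need 2^N ≥ 51.62; 2^5 = 32, 2^6 = 64.
Minimum N = 6.

6 bits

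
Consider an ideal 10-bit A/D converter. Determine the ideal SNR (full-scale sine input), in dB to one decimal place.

SNR ≈ 6.02·N + 1.76 dB = 6.02·10 + 1.76 = 61.96 dB.

62.0 dB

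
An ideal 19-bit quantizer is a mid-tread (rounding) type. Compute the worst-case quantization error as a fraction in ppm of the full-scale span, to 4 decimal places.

0.9537 ppm

Rounding → worst-case error = ½ LSB = V_FS/2^20, so 1e+06/1048576 = 0.953674 ppm of full scale.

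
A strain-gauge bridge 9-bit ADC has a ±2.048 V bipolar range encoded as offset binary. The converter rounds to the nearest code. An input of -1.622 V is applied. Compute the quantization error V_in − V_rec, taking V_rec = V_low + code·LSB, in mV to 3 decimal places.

Step size: 4.096 V ÷ 2^9 = 8.000 mV.
Scaled input = 53.2500 LSBs, so code = 53.
Code 53 maps back to (−2.048) + 53×0.008 V = -1.624 V.
Difference: 0.002 V → 2.000 mV.

2.000 mV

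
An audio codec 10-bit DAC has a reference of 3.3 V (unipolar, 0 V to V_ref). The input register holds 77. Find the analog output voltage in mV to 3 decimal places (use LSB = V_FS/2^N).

248.145 mV

LSB = 3.3 V / 2^10 = 3.223 mV.
V_out = 0 + 77 × 0.00322266 V = 0.248145 V.
= 248.145 mV.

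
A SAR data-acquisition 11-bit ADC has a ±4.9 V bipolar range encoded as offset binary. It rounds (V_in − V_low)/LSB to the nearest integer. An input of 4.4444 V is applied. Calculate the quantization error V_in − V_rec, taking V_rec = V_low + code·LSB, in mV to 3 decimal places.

-1.010 mV

Step size: 9.8 V ÷ 2^11 = 4.785 mV.
Scaled input = 1952.7889 LSBs, so code = 1953.
Reconstructed: 4.4454102 V.
Error = 4.4444 − 4.4454102 = -0.00101016 V = -1.010 mV.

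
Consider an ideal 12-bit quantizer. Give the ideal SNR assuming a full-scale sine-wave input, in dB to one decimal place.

74.0 dB

SNR ≈ 6.02·N + 1.76 dB = 6.02·12 + 1.76 = 74.00 dB.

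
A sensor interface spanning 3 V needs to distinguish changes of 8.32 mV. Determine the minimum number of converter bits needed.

Number of steps required ≥ 3 V / 8.32 mV = 360.58.
Need 2^N ≥ 360.58; 2^8 = 256, 2^9 = 512.
Minimum N = 9.

9 bits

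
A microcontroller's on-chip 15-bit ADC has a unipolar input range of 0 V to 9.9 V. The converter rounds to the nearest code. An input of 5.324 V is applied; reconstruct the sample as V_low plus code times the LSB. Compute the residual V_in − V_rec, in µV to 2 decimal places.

Step size: 9.9 V ÷ 2^15 = 302.12 µV.
(V_in − V_low)/LSB = (5.324 − 0)/0.000302124 = 17621.9022 → code 17622 (round).
Code 17622 maps back to 0 + 17622×0.000302124 V = 5.3240295 V.
Error = 5.324 − 5.3240295 = -2.9541e-05 V = -29.54 µV.

-29.54 µV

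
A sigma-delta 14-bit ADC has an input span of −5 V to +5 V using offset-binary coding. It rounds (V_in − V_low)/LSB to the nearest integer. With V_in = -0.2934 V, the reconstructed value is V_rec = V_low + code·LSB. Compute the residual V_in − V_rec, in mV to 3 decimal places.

One LSB is 10 V / 16384 = 0.610 mV.
Scaled input = 7711.2934 LSBs, so code = 7711.
Reconstructed: -0.2935791 V.
Error = -0.2934 − (−0.2935791) = 0.000179102 V = 0.179 mV.

0.179 mV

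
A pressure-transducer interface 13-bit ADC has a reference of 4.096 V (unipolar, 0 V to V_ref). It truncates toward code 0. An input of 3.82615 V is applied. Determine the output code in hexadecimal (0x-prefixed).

LSB = 4.096 V / 8192 = 0.500 mV.
(3.82615 − 0) / 0.0005 = 7652.300 LSBs.
Floor → code 7652.
In hexadecimal (0x-prefixed): 0x1DE4.

code 0x1DE4 (decimal 7652)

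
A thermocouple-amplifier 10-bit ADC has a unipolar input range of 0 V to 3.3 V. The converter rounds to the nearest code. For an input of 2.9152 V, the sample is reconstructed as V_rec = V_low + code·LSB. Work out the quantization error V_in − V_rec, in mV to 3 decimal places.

-1.304 mV

LSB = 3.3/2^10 = 3.223 mV.
(V_in − V_low)/LSB = (2.9152 − 0)/0.00322266 = 904.5954 → code 905 (round).
Code 905 maps back to 0 + 905×0.00322266 V = 2.9165039 V.
Difference: -0.00130391 V → -1.304 mV.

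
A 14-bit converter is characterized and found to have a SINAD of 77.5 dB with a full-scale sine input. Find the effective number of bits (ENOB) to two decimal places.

12.58 bits

ENOB = (SINAD − 1.76) / 6.02 = (77.5 − 1.76)/6.02 = 12.581.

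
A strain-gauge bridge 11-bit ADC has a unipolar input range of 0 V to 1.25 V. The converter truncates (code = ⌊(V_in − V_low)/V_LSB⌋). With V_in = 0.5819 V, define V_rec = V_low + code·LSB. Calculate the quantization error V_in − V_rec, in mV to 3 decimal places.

0.235 mV

Step size: 1.25 V ÷ 2^11 = 0.610 mV.
Scaled input = 953.3850 LSBs, so code = 953.
V_rec = 0 + 953·0.000610352 = 0.58166504 V.
Difference: 0.000234961 V → 0.235 mV.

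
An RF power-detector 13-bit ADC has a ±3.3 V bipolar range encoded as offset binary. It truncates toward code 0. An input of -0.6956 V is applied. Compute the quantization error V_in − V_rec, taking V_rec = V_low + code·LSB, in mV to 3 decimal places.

0.494 mV

LSB = 6.6/2^13 = 0.806 mV.
(V_in − V_low)/LSB = (-0.6956 − (−3.3))/0.000805664 = 3232.6128 → code 3232 (floor).
Reconstructed: -0.69609375 V.
Difference: 0.00049375 V → 0.494 mV.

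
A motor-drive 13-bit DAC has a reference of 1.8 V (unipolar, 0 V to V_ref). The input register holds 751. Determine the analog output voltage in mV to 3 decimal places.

LSB = 1.8 V / 2^13 = 219.73 µV.
V_out = 0 + 751 × 0.000219727 V = 0.165015 V.
= 165.015 mV.

165.015 mV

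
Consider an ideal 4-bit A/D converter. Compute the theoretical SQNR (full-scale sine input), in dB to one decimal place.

SNR ≈ 6.02·N + 1.76 dB = 6.02·4 + 1.76 = 25.84 dB.

25.8 dB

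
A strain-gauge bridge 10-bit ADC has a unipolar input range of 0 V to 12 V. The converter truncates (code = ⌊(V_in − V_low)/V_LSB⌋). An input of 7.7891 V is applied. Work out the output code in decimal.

With 1024 levels over 12 V, one step is 11.719 mV.
Input sits at 664.670 steps above V_low.
Floor → code 664.

code 664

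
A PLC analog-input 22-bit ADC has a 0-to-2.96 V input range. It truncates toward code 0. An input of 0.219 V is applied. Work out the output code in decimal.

LSB = 2.96 V / 4194304 = 0.71 µV.
Input sits at 310321.816 steps above V_low.
Floor → code 310321.

code 310321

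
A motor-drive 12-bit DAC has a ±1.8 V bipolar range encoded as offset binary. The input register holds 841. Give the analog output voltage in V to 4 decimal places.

-1.0608 V

LSB = 3.6 V / 2^12 = 0.879 mV.
V_out = (−1.8) + 841 × 0.000878906 V = -1.06084 V.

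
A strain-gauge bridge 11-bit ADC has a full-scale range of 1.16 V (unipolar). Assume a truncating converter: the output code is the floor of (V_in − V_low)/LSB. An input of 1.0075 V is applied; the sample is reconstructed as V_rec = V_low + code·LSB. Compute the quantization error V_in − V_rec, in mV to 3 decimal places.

LSB = 1.16/2^11 = 0.566 mV.
Scaled input = 1778.7586 LSBs, so code = 1778.
V_rec = 0 + 1778·0.000566406 = 1.0070703 V.
V_in − V_rec = 0.000429688 V = 0.430 mV.

0.430 mV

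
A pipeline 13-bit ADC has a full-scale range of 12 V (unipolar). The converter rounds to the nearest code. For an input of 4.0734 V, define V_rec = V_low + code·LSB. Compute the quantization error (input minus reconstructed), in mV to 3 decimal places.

-0.330 mV

Step size: 12 V ÷ 2^13 = 1.465 mV.
Scaled input = 2780.7744 LSBs, so code = 2781.
V_rec = 0 + 2781·0.00146484 = 4.0737305 V.
Error = 4.0734 − 4.0737305 = -0.000330469 V = -0.330 mV.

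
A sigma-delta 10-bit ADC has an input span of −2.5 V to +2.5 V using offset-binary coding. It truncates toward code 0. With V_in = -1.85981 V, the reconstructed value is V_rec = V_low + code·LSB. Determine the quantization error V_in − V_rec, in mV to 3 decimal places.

Step size: 5 V ÷ 2^10 = 4.883 mV.
Scaled input = 131.1109 LSBs, so code = 131.
Reconstructed: -1.8603516 V.
Difference: 0.000541563 V → 0.542 mV.

0.542 mV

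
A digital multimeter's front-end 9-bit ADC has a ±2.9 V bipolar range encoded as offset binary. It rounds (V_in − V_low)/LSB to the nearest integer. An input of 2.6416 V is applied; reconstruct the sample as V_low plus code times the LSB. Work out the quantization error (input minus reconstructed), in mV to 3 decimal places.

2.147 mV

Step size: 5.8 V ÷ 2^9 = 11.328 mV.
(2.6416 − (−2.9))/0.0113281 = 489.1895; round gives code 489.
V_rec = (−2.9) + 489·0.0113281 = 2.6394531 V.
V_in − V_rec = 0.00214687 V = 2.147 mV.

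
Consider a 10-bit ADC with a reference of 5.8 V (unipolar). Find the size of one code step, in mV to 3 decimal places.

5.664 mV

Full-scale span = 5.8 V.
LSB = 5.8 / 2^10 = 5.8 / 1024 = 0.00566406 V = 5.664 mV.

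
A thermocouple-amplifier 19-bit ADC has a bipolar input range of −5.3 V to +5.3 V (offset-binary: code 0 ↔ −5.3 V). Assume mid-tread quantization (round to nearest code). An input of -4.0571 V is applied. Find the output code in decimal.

code 61475

With 524288 levels over 10.6 V, one step is 20.22 µV.
(-4.0571 − (−5.3)) / 2.02179e-05 = 61475.241 LSBs.
Round → code 61475.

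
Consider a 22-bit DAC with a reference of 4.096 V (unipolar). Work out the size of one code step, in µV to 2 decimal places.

0.98 µV

Full-scale span = 4.096 V.
LSB = 4.096 / 2^22 = 4.096 / 4194304 = 9.76563e-07 V = 0.98 µV.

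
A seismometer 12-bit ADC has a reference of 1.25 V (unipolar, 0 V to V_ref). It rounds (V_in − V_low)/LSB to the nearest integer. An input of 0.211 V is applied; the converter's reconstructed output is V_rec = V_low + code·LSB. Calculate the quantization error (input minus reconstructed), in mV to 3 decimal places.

LSB = 1.25/2^12 = 305.18 µV.
(0.211 − 0)/0.000305176 = 691.4048; round gives code 691.
Reconstructed: 0.21087646 V.
V_in − V_rec = 0.000123535 V = 0.124 mV.

0.124 mV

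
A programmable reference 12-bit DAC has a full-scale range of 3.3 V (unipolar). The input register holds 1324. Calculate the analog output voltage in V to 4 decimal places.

LSB = 3.3 V / 2^12 = 0.806 mV.
V_out = 0 + 1324 × 0.000805664 V = 1.0667 V.

1.0667 V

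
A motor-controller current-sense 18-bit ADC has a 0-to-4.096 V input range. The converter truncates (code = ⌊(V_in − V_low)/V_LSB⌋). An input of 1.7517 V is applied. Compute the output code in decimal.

Full-scale span = 4.096 V; LSB = 4.096/2^18 = 15.62 µV.
(1.7517 − 0) / 1.5625e-05 = 112108.800 LSBs.
⌊·⌋(112108.800) = 112108.

code 112108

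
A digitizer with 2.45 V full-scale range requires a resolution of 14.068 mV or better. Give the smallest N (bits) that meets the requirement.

Number of steps required ≥ 2.45 V / 14.068 mV = 174.15.
Need 2^N ≥ 174.15; 2^7 = 128, 2^8 = 256.
Minimum N = 8.

8 bits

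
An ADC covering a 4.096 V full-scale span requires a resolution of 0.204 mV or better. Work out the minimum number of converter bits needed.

15 bits

Number of steps required ≥ 4.096 V / 0.204 mV = 20078.43.
Need 2^N ≥ 20078.43; 2^14 = 16384, 2^15 = 32768.
Minimum N = 15.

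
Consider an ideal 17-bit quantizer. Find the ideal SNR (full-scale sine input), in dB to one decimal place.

104.1 dB

SNR ≈ 6.02·N + 1.76 dB = 6.02·17 + 1.76 = 104.10 dB.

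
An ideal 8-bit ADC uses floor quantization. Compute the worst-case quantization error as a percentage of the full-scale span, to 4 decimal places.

Truncating → worst-case error = 1 LSB = V_FS/2^8, so 100/256 = 0.390625 % of full scale.

0.3906 %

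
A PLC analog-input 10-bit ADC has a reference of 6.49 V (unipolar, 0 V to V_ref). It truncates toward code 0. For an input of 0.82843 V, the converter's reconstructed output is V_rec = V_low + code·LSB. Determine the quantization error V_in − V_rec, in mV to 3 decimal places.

LSB = 6.49/2^10 = 6.338 mV.
(0.82843 − 0)/0.00633789 = 130.7107; ⌊·⌋ gives code 130.
Code 130 maps back to 0 + 130×0.00633789 V = 0.82392578 V.
V_in − V_rec = 0.00450422 V = 4.504 mV.

4.504 mV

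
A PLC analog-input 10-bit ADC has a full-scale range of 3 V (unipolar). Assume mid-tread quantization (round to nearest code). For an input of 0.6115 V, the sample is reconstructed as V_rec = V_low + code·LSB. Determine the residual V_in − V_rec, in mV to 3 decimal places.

-0.805 mV

One LSB is 3 V / 1024 = 2.930 mV.
(0.6115 − 0)/0.00292969 = 208.7253; round gives code 209.
Code 209 maps back to 0 + 209×0.00292969 V = 0.61230469 V.
Error = 0.6115 − 0.61230469 = -0.000804687 V = -0.805 mV.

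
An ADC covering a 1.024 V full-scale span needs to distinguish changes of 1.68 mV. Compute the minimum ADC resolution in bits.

10 bits

Number of steps required ≥ 1.024 V / 1.68 mV = 609.52.
Need 2^N ≥ 609.52; 2^9 = 512, 2^10 = 1024.
Minimum N = 10.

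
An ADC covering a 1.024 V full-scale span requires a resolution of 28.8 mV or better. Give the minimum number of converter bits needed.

6 bits

Number of steps required ≥ 1.024 V / 28.8 mV = 35.56.
Need 2^N ≥ 35.56; 2^5 = 32, 2^6 = 64.
Minimum N = 6.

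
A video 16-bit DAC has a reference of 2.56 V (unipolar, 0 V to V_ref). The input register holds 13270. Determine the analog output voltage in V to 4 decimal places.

LSB = 2.56 V / 2^16 = 39.06 µV.
V_out = 0 + 13270 × 3.90625e-05 V = 0.518359 V.

0.5184 V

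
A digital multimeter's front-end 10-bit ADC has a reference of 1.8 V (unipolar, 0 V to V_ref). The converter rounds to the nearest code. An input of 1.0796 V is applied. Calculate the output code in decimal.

code 614

LSB = 1.8 V / 1024 = 1.758 mV.
(V_in − V_low)/LSB = (1.0796 − 0) / 0.00175781 = 614.172.
So the output code is 614.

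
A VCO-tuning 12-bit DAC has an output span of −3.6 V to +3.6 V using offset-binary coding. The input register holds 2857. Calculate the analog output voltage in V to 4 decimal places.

LSB = 7.2 V / 2^12 = 1.758 mV.
V_out = (−3.6) + 2857 × 0.00175781 V = 1.42207 V.

1.4221 V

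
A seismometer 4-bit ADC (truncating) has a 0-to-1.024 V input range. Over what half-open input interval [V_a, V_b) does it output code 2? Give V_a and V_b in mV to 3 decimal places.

[128.000 mV, 192.000 mV)

LSB = 1.024/2^4 = 64.000 mV.
V_a = V_low + 2·LSB = 0.128 V; V_b = V_low + 3·LSB = 0.192 V.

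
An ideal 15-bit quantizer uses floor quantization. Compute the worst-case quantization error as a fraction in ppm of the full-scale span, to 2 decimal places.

30.52 ppm

Truncating → worst-case error = 1 LSB = V_FS/2^15, so 1e+06/32768 = 30.5176 ppm of full scale.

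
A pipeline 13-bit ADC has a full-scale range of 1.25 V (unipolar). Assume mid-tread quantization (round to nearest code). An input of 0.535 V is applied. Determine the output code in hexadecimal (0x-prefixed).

code 0xDB2 (decimal 3506)

Full-scale span = 1.25 V; LSB = 1.25/2^13 = 152.59 µV.
(V_in − V_low)/LSB = (0.535 − 0) / 0.000152588 = 3506.176.
So the output code is 3506.
In hexadecimal (0x-prefixed): 0xDB2.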